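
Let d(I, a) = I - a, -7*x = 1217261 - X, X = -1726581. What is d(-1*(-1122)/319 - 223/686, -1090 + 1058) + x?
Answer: -8365698851/19894 ≈ -4.2051e+5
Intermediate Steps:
x = -2943842/7 (x = -(1217261 - 1*(-1726581))/7 = -(1217261 + 1726581)/7 = -⅐*2943842 = -2943842/7 ≈ -4.2055e+5)
d(-1*(-1122)/319 - 223/686, -1090 + 1058) + x = ((-1*(-1122)/319 - 223/686) - (-1090 + 1058)) - 2943842/7 = ((1122*(1/319) - 223*1/686) - 1*(-32)) - 2943842/7 = ((102/29 - 223/686) + 32) - 2943842/7 = (63505/19894 + 32) - 2943842/7 = 700113/19894 - 2943842/7 = -8365698851/19894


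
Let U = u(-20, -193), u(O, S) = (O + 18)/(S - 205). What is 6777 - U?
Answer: 1348622/199 ≈ 6777.0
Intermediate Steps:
u(O, S) = (18 + O)/(-205 + S)
U = 1/199 (U = (18 - 20)/(-205 - 193) = -2/(-398) = -1/398*(-2) = 1/199 ≈ 0.0050251)
6777 - U = 6777 - 1*1/199 = 6777 - 1/199 = 1348622/199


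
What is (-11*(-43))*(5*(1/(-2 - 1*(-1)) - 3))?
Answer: -9460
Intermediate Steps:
(-11*(-43))*(5*(1/(-2 - 1*(-1)) - 3)) = 473*(5*(1/(-2 + 1) - 3)) = 473*(5*(1/(-1) - 3)) = 473*(5*(-1 - 3)) = 473*(5*(-4)) = 473*(-20) = -9460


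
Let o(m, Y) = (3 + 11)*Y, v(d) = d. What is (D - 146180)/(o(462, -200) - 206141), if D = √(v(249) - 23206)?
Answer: 146180/208941 - I*√22957/208941 ≈ 0.69962 - 0.00072516*I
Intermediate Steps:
o(m, Y) = 14*Y
D = I*√22957 (D = √(249 - 23206) = √(-22957) = I*√22957 ≈ 151.52*I)
(D - 146180)/(o(462, -200) - 206141) = (I*√22957 - 146180)/(14*(-200) - 206141) = (-146180 + I*√22957)/(-2800 - 206141) = (-146180 + I*√22957)/(-208941) = (-146180 + I*√22957)*(-1/208941) = 146180/208941 - I*√22957/208941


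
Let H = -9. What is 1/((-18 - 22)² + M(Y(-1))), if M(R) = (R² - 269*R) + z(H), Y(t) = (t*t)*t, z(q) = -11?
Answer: 1/1859 ≈ 0.00053792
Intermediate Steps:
Y(t) = t³ (Y(t) = t²*t = t³)
M(R) = -11 + R² - 269*R (M(R) = (R² - 269*R) - 11 = -11 + R² - 269*R)
1/((-18 - 22)² + M(Y(-1))) = 1/((-18 - 22)² + (-11 + ((-1)³)² - 269*(-1)³)) = 1/((-40)² + (-11 + (-1)² - 269*(-1))) = 1/(1600 + (-11 + 1 + 269)) = 1/(1600 + 259) = 1/1859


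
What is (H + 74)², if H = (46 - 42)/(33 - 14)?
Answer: 1988100/361 ≈ 5507.2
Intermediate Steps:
H = 4/19 ≈ 0.21053
(H + 74)² = (4/19 + 74)² = (1410/19)² = 1988100/361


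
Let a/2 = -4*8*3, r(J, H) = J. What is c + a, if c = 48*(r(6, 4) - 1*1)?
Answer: 48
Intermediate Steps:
a = -192 (a = 2*(-4*8*3) = 2*(-32*3) = 2*(-96) = -192)
c = 240 (c = 48*(6 - 1*1) = 48*(6 - 1) = 48*5 = 240)
c + a = 240 - 192 = 48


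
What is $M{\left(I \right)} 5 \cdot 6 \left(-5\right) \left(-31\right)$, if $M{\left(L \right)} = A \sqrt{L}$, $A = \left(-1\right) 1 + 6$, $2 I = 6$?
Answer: $23250 \sqrt{3} \approx 40270.0$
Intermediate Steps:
$I = 3$ ($I = \frac{1}{2} \cdot 6 = 3$)
$A = 5$ ($A = -1 + 6 = 5$)
$M{\left(L \right)} = 5 \sqrt{L}$
$M{\left(I \right)} 5 \cdot 6 \left(-5\right) \left(-31\right) = 5 \sqrt{3} \cdot 5 \cdot 6 \left(-5\right) \left(-31\right) = 5 \sqrt{3} \cdot 30 \left(-5\right) \left(-31\right) = 5 \sqrt{3} \left(-150\right) \left(-31\right) = - 750 \sqrt{3} \left(-31\right) = 23250 \sqrt{3}$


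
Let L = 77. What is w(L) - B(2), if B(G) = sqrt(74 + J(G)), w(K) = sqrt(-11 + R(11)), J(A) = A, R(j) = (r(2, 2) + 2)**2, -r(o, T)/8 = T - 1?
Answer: 5 - 2*sqrt(19) ≈ -3.7178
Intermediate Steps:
r(o, T) = 8 - 8*T (r(o, T) = -8*(T - 1) = -8*(-1 + T) = 8 - 8*T)
R(j) = 36 (R(j) = ((8 - 8*2) + 2)**2 = ((8 - 16) + 2)**2 = (-8 + 2)**2 = (-6)**2 = 36)
w(K) = 5 (w(K) = sqrt(-11 + 36) = sqrt(25) = 5)
B(G) = sqrt(74 + G)
w(L) - B(2) = 5 - sqrt(74 + 2) = 5 - sqrt(76) = 5 - 2*sqrt(19)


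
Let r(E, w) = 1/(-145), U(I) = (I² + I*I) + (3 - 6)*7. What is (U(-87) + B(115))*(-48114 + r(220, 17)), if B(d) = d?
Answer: -106266520192/145 ≈ -7.3287e+8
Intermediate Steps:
U(I) = -21 + 2*I² (U(I) = (I² + I²) - 3*7 = 2*I² - 21 = -21 + 2*I²)
r(E, w) = -1/145
(U(-87) + B(115))*(-48114 + r(220, 17)) = ((-21 + 2*(-87)²) + 115)*(-48114 - 1/145) = ((-21 + 2*7569) + 115)*(-6976531/145) = ((-21 + 15138) + 115)*(-6976531/145) = (15117 + 115)*(-6976531/145) = 15232*(-6976531/145) = -106266520192/145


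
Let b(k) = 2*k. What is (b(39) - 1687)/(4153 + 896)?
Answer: -1609/5049 ≈ -0.31868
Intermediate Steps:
(b(39) - 1687)/(4153 + 896) = (2*39 - 1687)/(4153 + 896) = (78 - 1687)/5049 = -1609*1/5049 = -1609/5049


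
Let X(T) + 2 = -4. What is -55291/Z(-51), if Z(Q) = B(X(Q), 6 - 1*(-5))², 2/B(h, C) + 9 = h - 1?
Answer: -3538624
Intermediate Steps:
X(T) = -6 (X(T) = -2 - 4 = -6)
B(h, C) = 2/(-10 + h) (B(h, C) = 2/(-9 + (h - 1)) = 2/(-9 + (-1 + h)) = 2/(-10 + h))
Z(Q) = 1/64 (Z(Q) = (2/(-10 - 6))² = (2/(-16))² = (2*(-1/16))² = (-⅛)² = 1/64)
-55291/Z(-51) = -55291/1/64 = -55291*64 = -3538624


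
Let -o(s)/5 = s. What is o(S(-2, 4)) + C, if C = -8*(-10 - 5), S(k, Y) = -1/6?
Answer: 725/6 ≈ 120.83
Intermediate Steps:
S(k, Y) = -⅙ (S(k, Y) = -1*⅙ = -⅙)
o(s) = -5*s
C = 120 (C = -8*(-15) = 120)
o(S(-2, 4)) + C = -5*(-⅙) + 120 = ⅚ + 120 = 725/6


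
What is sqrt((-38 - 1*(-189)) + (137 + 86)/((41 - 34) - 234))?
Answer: sqrt(7730258)/227 ≈ 12.248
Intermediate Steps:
sqrt((-38 - 1*(-189)) + (137 + 86)/((41 - 34) - 234)) = sqrt((-38 + 189) + 223/(7 - 234)) = sqrt(151 + 223/(-227)) = sqrt(151 + 223*(-1/227)) = sqrt(151 - 223/227) = sqrt(34054/227) = sqrt(7730258)/227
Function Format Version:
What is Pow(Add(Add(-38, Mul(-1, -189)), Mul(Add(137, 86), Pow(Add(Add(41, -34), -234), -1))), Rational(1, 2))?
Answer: Mul(Rational(1, 227), Pow(7730258, Rational(1, 2))) ≈ 12.248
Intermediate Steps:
Pow(Add(Add(-38, Mul(-1, -189)), Mul(Add(137, 86), Pow(Add(Add(41, -34), -234), -1))), Rational(1, 2)) = Pow(Add(Add(-38, 189), Mul(223, Pow(Add(7, -234), -1))), Rational(1, 2)) = Pow(Add(151, Mul(223, Pow(-227, -1))), Rational(1, 2)) = Pow(Add(151, Mul(223, Rational(-1, 227))), Rational(1, 2)) = Pow(Add(151, Rational(-223, 227)), Rational(1, 2)) = Pow(Rational(34054, 227), Rational(1, 2)) = Mul(Rational(1, 227), Pow(7730258, Rational(1, 2)))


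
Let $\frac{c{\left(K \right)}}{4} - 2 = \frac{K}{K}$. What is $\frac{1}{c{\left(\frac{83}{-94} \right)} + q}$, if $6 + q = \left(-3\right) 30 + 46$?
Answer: $- \frac{1}{38} \approx -0.026316$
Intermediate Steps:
$q = -50$ ($q = -6 + \left(\left(-3\right) 30 + 46\right) = -6 + \left(-90 + 46\right) = -6 - 44 = -50$)
$c{\left(K \right)} = 12$ ($c{\left(K \right)} = 8 + 4 \frac{K}{K} = 8 + 4 \cdot 1 = 8 + 4 = 12$)
$\frac{1}{c{\left(\frac{83}{-94} \right)} + q} = \frac{1}{12 - 50} = \frac{1}{-38} = - \frac{1}{38}$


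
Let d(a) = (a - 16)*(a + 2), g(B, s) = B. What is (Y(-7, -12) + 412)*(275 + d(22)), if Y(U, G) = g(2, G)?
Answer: 173466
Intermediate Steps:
Y(U, G) = 2
d(a) = (-16 + a)*(2 + a)
(Y(-7, -12) + 412)*(275 + d(22)) = (2 + 412)*(275 + (-32 + 22² - 14*22)) = 414*(275 + (-32 + 484 - 308)) = 414*(275 + 144) = 414*419 = 173466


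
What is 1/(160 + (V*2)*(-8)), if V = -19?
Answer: 1/464 ≈ 0.0021552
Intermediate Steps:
1/(160 + (V*2)*(-8)) = 1/(160 - 19*2*(-8)) = 1/(160 - 38*(-8)) = 1/(160 + 304) = 1/464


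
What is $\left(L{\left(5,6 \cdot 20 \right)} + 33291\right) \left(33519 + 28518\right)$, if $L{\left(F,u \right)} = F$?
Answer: $2065583952$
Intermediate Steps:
$\left(L{\left(5,6 \cdot 20 \right)} + 33291\right) \left(33519 + 28518\right) = \left(5 + 33291\right) \left(33519 + 28518\right) = 33296 \cdot 62037 = 2065583952$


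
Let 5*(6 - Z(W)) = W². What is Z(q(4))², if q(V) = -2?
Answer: 676/25 ≈ 27.040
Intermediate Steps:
Z(W) = 6 - W²/5
Z(q(4))² = (6 - ⅕*(-2)²)² = (6 - ⅕*4)² = (6 - ⅘)² = (26/5)² = 676/25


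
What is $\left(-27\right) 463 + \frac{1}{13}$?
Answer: $- \frac{162512}{13} \approx -12501.0$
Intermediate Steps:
$\left(-27\right) 463 + \frac{1}{13} = -12501 + \frac{1}{13} = - \frac{162512}{13}$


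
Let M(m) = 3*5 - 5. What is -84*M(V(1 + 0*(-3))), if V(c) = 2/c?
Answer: -840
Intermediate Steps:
M(m) = 10 (M(m) = 15 - 5 = 10)
-84*M(V(1 + 0*(-3))) = -84*10 = -840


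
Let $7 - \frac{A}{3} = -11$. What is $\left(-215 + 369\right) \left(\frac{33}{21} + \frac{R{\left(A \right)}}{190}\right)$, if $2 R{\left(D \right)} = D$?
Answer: $\frac{25069}{95} \approx 263.88$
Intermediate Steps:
$A = 54$ ($A = 21 - -33 = 21 + 33 = 54$)
$R{\left(D \right)} = \frac{D}{2}$
$\left(-215 + 369\right) \left(\frac{33}{21} + \frac{R{\left(A \right)}}{190}\right) = \left(-215 + 369\right) \left(\frac{33}{21} + \frac{\frac{1}{2} \cdot 54}{190}\right) = 154 \left(33 \cdot \frac{1}{21} + 27 \cdot \frac{1}{190}\right) = 154 \left(\frac{11}{7} + \frac{27}{190}\right) = 154 \cdot \frac{2279}{1330} = \frac{25069}{95}$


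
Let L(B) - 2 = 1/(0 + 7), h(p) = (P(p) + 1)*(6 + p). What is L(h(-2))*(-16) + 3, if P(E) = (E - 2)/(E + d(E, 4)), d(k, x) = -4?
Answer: -219/7 ≈ -31.286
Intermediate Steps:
P(E) = (-2 + E)/(-4 + E) (P(E) = (E - 2)/(E - 4) = (-2 + E)/(-4 + E))
h(p) = (1 + (-2 + p)/(-4 + p))*(6 + p) (h(p) = ((-2 + p)/(-4 + p) + 1)*(6 + p) = (1 + (-2 + p)/(-4 + p))*(6 + p))
L(B) = 15/7 (L(B) = 2 + 1/(0 + 7) = 2 + 1/7 = 2 + ⅐ = 15/7)
L(h(-2))*(-16) + 3 = (15/7)*(-16) + 3 = -240/7 + 3 = -219/7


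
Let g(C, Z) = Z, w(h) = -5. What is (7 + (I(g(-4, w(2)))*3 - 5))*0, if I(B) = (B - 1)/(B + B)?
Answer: 0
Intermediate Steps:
I(B) = (-1 + B)/(2*B) (I(B) = (-1 + B)/((2*B)) = (-1 + B)*(1/(2*B)) = (-1 + B)/(2*B))
(7 + (I(g(-4, w(2)))*3 - 5))*0 = (7 + (((1/2)*(-1 - 5)/(-5))*3 - 5))*0 = (7 + (((1/2)*(-1/5)*(-6))*3 - 5))*0 = (7 + ((3/5)*3 - 5))*0 = (7 + (9/5 - 5))*0 = (7 - 16/5)*0 = (19/5)*0 = 0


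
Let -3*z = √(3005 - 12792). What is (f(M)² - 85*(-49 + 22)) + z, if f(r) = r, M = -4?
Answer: 2311 - I*√9787/3 ≈ 2311.0 - 32.976*I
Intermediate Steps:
z = -I*√9787/3 (z = -√(3005 - 12792)/3 = -I*√9787/3 ≈ -32.976*I)
(f(M)² - 85*(-49 + 22)) + z = ((-4)² - 85*(-49 + 22)) - I*√9787/3 = (16 - 85*(-27)) - I*√9787/3 = (16 + 2295) - I*√9787/3 = 2311 - I*√9787/3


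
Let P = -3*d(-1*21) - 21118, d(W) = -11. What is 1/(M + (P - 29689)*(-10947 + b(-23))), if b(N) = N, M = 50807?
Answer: 1/557041587 ≈ 1.7952e-9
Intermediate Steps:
P = -21085 (P = -3*(-11) - 21118 = 33 - 21118 = -21085)
1/(M + (P - 29689)*(-10947 + b(-23))) = 1/(50807 + (-21085 - 29689)*(-10947 - 23)) = 1/(50807 - 50774*(-10970)) = 1/(50807 + 556990780) = 1/557041587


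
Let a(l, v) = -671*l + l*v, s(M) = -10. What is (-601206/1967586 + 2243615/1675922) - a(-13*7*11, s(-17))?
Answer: -374642296170688899/549586777382 ≈ -6.8168e+5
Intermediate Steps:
(-601206/1967586 + 2243615/1675922) - a(-13*7*11, s(-17)) = (-601206/1967586 + 2243615/1675922) - -13*7*11*(-671 - 10) = (-601206*1/1967586 + 2243615*(1/1675922)) - (-91*11)*(-681) = (-100201/327931 + 2243615/1675922) - (-1001)*(-681) = 567821850243/549586777382 - 1*681681 = 567821850243/549586777382 - 681681 = -374642296170688899/549586777382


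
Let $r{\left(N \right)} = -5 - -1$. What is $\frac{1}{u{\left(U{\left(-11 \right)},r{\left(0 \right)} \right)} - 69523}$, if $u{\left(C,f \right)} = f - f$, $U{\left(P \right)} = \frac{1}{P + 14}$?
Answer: $- \frac{1}{69523} \approx -1.4384 \cdot 10^{-5}$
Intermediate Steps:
$r{\left(N \right)} = -4$ ($r{\left(N \right)} = -5 + 1 = -4$)
$U{\left(P \right)} = \frac{1}{14 + P}$
$u{\left(C,f \right)} = 0$
$\frac{1}{u{\left(U{\left(-11 \right)},r{\left(0 \right)} \right)} - 69523} = \frac{1}{0 - 69523} = \frac{1}{-69523} = - \frac{1}{69523}$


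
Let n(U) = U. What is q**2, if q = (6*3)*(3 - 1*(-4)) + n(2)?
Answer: 16384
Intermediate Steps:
q = 128 (q = (6*3)*(3 - 1*(-4)) + 2 = 18*(3 + 4) + 2 = 18*7 + 2 = 126 + 2 = 128)
q**2 = 128**2 = 16384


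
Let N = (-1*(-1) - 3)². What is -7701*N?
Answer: -30804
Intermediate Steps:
N = 4 (N = (1 - 3)² = (-2)² = 4)
-7701*N = -7701*4 = -30804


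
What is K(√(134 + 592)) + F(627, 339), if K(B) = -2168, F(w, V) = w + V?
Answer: -1202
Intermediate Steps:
F(w, V) = V + w
K(√(134 + 592)) + F(627, 339) = -2168 + (339 + 627) = -2168 + 966 = -1202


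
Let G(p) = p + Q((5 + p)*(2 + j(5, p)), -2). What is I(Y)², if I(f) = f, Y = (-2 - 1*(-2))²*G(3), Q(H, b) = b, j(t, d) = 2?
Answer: 0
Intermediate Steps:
G(p) = -2 + p (G(p) = p - 2 = -2 + p)
Y = 0 (Y = (-2 - 1*(-2))²*(-2 + 3) = (-2 + 2)²*1 = 0²*1 = 0*1 = 0)
I(Y)² = 0² = 0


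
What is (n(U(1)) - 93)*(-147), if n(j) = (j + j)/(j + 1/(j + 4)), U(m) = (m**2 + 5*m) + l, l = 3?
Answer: 789390/59 ≈ 13379.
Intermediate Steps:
U(m) = 3 + m**2 + 5*m (U(m) = (m**2 + 5*m) + 3 = 3 + m**2 + 5*m)
n(j) = 2*j/(j + 1/(4 + j)) (n(j) = (2*j)/(j + 1/(4 + j)) = 2*j/(j + 1/(4 + j)))
(n(U(1)) - 93)*(-147) = (2*(3 + 1**2 + 5*1)*(4 + (3 + 1**2 + 5*1))/(1 + (3 + 1**2 + 5*1)**2 + 4*(3 + 1**2 + 5*1)) - 93)*(-147) = (2*(3 + 1 + 5)*(4 + (3 + 1 + 5))/(1 + (3 + 1 + 5)**2 + 4*(3 + 1 + 5)) - 93)*(-147) = (2*9*(4 + 9)/(1 + 9**2 + 4*9) - 93)*(-147) = (2*9*13/(1 + 81 + 36) - 93)*(-147) = (2*9*13/118 - 93)*(-147) = (2*9*(1/118)*13 - 93)*(-147) = (117/59 - 93)*(-147) = -5370/59*(-147) = 789390/59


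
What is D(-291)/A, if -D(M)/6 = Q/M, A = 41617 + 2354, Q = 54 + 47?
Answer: 202/4265187 ≈ 4.7360e-5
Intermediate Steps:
Q = 101
A = 43971
D(M) = -606/M
D(-291)/A = -606/(-291)/43971 = -606*(-1/291)*(1/43971) = (202/97)*(1/43971) = 202/4265187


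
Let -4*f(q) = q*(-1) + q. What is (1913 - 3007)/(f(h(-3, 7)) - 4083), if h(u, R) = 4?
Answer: 1094/4083 ≈ 0.26794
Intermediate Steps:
f(q) = 0 (f(q) = -(q*(-1) + q)/4 = -(-q + q)/4 = -¼*0 = 0)
(1913 - 3007)/(f(h(-3, 7)) - 4083) = (1913 - 3007)/(0 - 4083) = -1094/(-4083) = -1094*(-1/4083) = 1094/4083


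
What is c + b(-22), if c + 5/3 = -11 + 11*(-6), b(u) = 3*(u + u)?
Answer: -632/3 ≈ -210.67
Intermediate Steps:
b(u) = 6*u (b(u) = 3*(2*u) = 6*u)
c = -236/3 (c = -5/3 + (-11 + 11*(-6)) = -5/3 + (-11 - 66) = -5/3 - 77 = -236/3 ≈ -78.667)
c + b(-22) = -236/3 + 6*(-22) = -236/3 - 132 = -632/3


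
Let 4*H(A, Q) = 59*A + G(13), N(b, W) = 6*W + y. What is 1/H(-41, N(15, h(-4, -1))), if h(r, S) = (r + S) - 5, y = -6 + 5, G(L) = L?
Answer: -2/1203 ≈ -0.0016625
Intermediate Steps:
y = -1
h(r, S) = -5 + S + r (h(r, S) = (S + r) - 5 = -5 + S + r)
N(b, W) = -1 + 6*W (N(b, W) = 6*W - 1 = -1 + 6*W)
H(A, Q) = 13/4 + 59*A/4 (H(A, Q) = (59*A + 13)/4 = (13 + 59*A)/4 = 13/4 + 59*A/4)
1/H(-41, N(15, h(-4, -1))) = 1/(13/4 + (59/4)*(-41)) = 1/(13/4 - 2419/4) = 1/(-1203/2) = -2/1203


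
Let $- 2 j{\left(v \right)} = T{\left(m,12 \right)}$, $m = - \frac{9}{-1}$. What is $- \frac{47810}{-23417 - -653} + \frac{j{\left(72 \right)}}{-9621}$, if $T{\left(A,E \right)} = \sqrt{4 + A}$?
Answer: $\frac{3415}{1626} + \frac{\sqrt{13}}{19242} \approx 2.1004$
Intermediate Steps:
$m = 9$ ($m = \left(-9\right) \left(-1\right) = 9$)
$j{\left(v \right)} = - \frac{\sqrt{13}}{2}$ ($j{\left(v \right)} = - \frac{\sqrt{4 + 9}}{2} = - \frac{\sqrt{13}}{2}$)
$- \frac{47810}{-23417 - -653} + \frac{j{\left(72 \right)}}{-9621} = - \frac{47810}{-23417 - -653} + \frac{\left(- \frac{1}{2}\right) \sqrt{13}}{-9621} = - \frac{47810}{-23417 + 653} + - \frac{\sqrt{13}}{2} \left(- \frac{1}{9621}\right) = - \frac{47810}{-22764} + \frac{\sqrt{13}}{19242} = \left(-47810\right) \left(- \frac{1}{22764}\right) + \frac{\sqrt{13}}{19242} = \frac{3415}{1626} + \frac{\sqrt{13}}{19242}$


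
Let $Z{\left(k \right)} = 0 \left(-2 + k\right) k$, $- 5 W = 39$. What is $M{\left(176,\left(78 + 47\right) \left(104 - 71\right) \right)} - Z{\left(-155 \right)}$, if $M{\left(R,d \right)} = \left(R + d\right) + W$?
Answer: $\frac{21466}{5} \approx 4293.2$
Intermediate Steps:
$W = - \frac{39}{5}$ ($W = \left(- \frac{1}{5}\right) 39 = - \frac{39}{5} \approx -7.8$)
$Z{\left(k \right)} = 0$ ($Z{\left(k \right)} = 0 k \left(-2 + k\right) = 0$)
$M{\left(R,d \right)} = - \frac{39}{5} + R + d$ ($M{\left(R,d \right)} = \left(R + d\right) - \frac{39}{5} = - \frac{39}{5} + R + d$)
$M{\left(176,\left(78 + 47\right) \left(104 - 71\right) \right)} - Z{\left(-155 \right)} = \left(- \frac{39}{5} + 176 + \left(78 + 47\right) \left(104 - 71\right)\right) - 0 = \left(- \frac{39}{5} + 176 + 125 \cdot 33\right) + 0 = \left(- \frac{39}{5} + 176 + 4125\right) + 0 = \frac{21466}{5} + 0 = \frac{21466}{5}$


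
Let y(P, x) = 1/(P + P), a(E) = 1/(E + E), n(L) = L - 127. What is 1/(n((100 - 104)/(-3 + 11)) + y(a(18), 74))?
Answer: -2/219 ≈ -0.0091324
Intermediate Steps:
n(L) = -127 + L
a(E) = 1/(2*E)
y(P, x) = 1/(2*P)
1/(n((100 - 104)/(-3 + 11)) + y(a(18), 74)) = 1/((-127 + (100 - 104)/(-3 + 11)) + 1/(2*(((½)/18)))) = 1/((-127 - 4/8) + 1/(2*(((½)*(1/18))))) = 1/((-127 - 4*⅛) + 1/(2*(1/36))) = 1/((-127 - ½) + (½)*36) = 1/(-255/2 + 18) = 1/(-219/2) = -2/219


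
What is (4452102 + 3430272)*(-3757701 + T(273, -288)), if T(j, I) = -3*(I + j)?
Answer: -29619249955344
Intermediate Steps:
T(j, I) = -3*I - 3*j
(4452102 + 3430272)*(-3757701 + T(273, -288)) = (4452102 + 3430272)*(-3757701 + (-3*(-288) - 3*273)) = 7882374*(-3757701 + (864 - 819)) = 7882374*(-3757701 + 45) = 7882374*(-3757656) = -29619249955344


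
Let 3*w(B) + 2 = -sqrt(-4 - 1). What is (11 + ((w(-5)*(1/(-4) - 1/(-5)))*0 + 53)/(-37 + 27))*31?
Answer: 1767/10 ≈ 176.70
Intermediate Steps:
w(B) = -2/3 - I*sqrt(5)/3 (w(B) = -2/3 + (-sqrt(-4 - 1))/3 = -2/3 + (-sqrt(-5))/3 = -2/3 + (-I*sqrt(5))/3 = -2/3 - I*sqrt(5)/3)
(11 + ((w(-5)*(1/(-4) - 1/(-5)))*0 + 53)/(-37 + 27))*31 = (11 + (((-2/3 - I*sqrt(5)/3)*(1/(-4) - 1/(-5)))*0 + 53)/(-37 + 27))*31 = (11 + (((-2/3 - I*sqrt(5)/3)*(1*(-1/4) - 1*(-1/5)))*0 + 53)/(-10))*31 = (11 + (((-2/3 - I*sqrt(5)/3)*(-1/4 + 1/5))*0 + 53)*(-1/10))*31 = (11 + (((-2/3 - I*sqrt(5)/3)*(-1/20))*0 + 53)*(-1/10))*31 = (11 + ((1/30 + I*sqrt(5)/60)*0 + 53)*(-1/10))*31 = (11 + (0 + 53)*(-1/10))*31 = (11 + 53*(-1/10))*31 = (11 - 53/10)*31 = (57/10)*31 = 1767/10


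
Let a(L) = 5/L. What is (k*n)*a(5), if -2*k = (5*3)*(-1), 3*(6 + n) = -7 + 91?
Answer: 165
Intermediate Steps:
n = 22 (n = -6 + (-7 + 91)/3 = -6 + (⅓)*84 = -6 + 28 = 22)
k = 15/2 (k = -5*3*(-1)/2 = -15*(-1)/2 = -½*(-15) = 15/2 ≈ 7.5000)
(k*n)*a(5) = ((15/2)*22)*(5/5) = 165*(5*(⅕)) = 165*1 = 165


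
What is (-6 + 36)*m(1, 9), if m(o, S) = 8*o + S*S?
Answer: 2670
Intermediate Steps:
m(o, S) = S² + 8*o (m(o, S) = 8*o + S² = S² + 8*o)
(-6 + 36)*m(1, 9) = (-6 + 36)*(9² + 8*1) = 30*(81 + 8) = 30*89 = 2670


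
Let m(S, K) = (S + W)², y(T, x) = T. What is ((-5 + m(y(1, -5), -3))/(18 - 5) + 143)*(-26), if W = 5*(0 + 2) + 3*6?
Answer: -5390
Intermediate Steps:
W = 28 (W = 5*2 + 18 = 10 + 18 = 28)
m(S, K) = (28 + S)² (m(S, K) = (S + 28)² = (28 + S)²)
((-5 + m(y(1, -5), -3))/(18 - 5) + 143)*(-26) = ((-5 + (28 + 1)²)/(18 - 5) + 143)*(-26) = ((-5 + 29²)/13 + 143)*(-26) = ((-5 + 841)*(1/13) + 143)*(-26) = (836*(1/13) + 143)*(-26) = (836/13 + 143)*(-26) = (2695/13)*(-26) = -5390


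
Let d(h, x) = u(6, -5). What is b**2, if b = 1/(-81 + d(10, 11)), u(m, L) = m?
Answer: 1/5625 ≈ 0.00017778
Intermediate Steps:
d(h, x) = 6
b = -1/75 (b = 1/(-81 + 6) = 1/(-75) = -1/75 ≈ -0.013333)
b**2 = (-1/75)**2 = 1/5625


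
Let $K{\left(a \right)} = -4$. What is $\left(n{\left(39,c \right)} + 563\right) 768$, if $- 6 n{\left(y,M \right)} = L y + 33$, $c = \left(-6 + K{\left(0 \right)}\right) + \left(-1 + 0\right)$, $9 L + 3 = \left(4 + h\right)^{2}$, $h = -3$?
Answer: $\frac{1287808}{3} \approx 4.2927 \cdot 10^{5}$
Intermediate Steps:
$L = - \frac{2}{9}$ ($L = - \frac{1}{3} + \frac{\left(4 - 3\right)^{2}}{9} = - \frac{1}{3} + \frac{1^{2}}{9} = - \frac{1}{3} + \frac{1}{9} \cdot 1 = - \frac{1}{3} + \frac{1}{9} = - \frac{2}{9} \approx -0.22222$)
$c = -11$ ($c = \left(-6 - 4\right) + \left(-1 + 0\right) = -10 - 1 = -11$)
$n{\left(y,M \right)} = - \frac{11}{2} + \frac{y}{27}$ ($n{\left(y,M \right)} = - \frac{- \frac{2 y}{9} + 33}{6} = - \frac{33 - \frac{2 y}{9}}{6} = - \frac{11}{2} + \frac{y}{27}$)
$\left(n{\left(39,c \right)} + 563\right) 768 = \left(\left(- \frac{11}{2} + \frac{1}{27} \cdot 39\right) + 563\right) 768 = \left(\left(- \frac{11}{2} + \frac{13}{9}\right) + 563\right) 768 = \left(- \frac{73}{18} + 563\right) 768 = \frac{10061}{18} \cdot 768 = \frac{1287808}{3}$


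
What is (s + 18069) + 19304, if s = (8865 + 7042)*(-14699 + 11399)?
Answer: -52455727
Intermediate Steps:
s = -52493100 (s = 15907*(-3300) = -52493100)
(s + 18069) + 19304 = (-52493100 + 18069) + 19304 = -52475031 + 19304 = -52455727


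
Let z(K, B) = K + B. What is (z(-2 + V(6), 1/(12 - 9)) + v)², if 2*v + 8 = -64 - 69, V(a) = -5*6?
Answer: 375769/36 ≈ 10438.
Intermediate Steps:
V(a) = -30
z(K, B) = B + K
v = -141/2 (v = -4 + (-64 - 69)/2 = -4 + (½)*(-133) = -4 - 133/2 = -141/2 ≈ -70.500)
(z(-2 + V(6), 1/(12 - 9)) + v)² = ((1/(12 - 9) + (-2 - 30)) - 141/2)² = ((1/3 - 32) - 141/2)² = ((⅓ - 32) - 141/2)² = (-95/3 - 141/2)² = (-613/6)² = 375769/36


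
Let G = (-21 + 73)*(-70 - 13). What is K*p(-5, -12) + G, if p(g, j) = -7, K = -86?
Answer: -3714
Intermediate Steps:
G = -4316 (G = 52*(-83) = -4316)
K*p(-5, -12) + G = -86*(-7) - 4316 = 602 - 4316 = -3714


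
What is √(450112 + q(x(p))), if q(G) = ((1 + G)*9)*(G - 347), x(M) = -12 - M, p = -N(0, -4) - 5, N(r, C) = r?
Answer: 2*√117307 ≈ 685.00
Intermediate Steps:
p = -5 (p = -1*0 - 5 = 0 - 5 = -5)
q(G) = (-347 + G)*(9 + 9*G) (q(G) = (9 + 9*G)*(-347 + G) = (-347 + G)*(9 + 9*G))
√(450112 + q(x(p))) = √(450112 + (-3123 - 3114*(-12 - 1*(-5)) + 9*(-12 - 1*(-5))²)) = √(450112 + (-3123 - 3114*(-12 + 5) + 9*(-12 + 5)²)) = √(450112 + (-3123 - 3114*(-7) + 9*(-7)²)) = √(450112 + (-3123 + 21798 + 9*49)) = √(450112 + (-3123 + 21798 + 441)) = √(450112 + 19116) = √469228 = 2*√117307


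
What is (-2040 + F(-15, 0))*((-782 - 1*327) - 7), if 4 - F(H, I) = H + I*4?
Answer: 2255436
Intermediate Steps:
F(H, I) = 4 - H - 4*I (F(H, I) = 4 - (H + I*4) = 4 - (H + 4*I) = 4 + (-H - 4*I) = 4 - H - 4*I)
(-2040 + F(-15, 0))*((-782 - 1*327) - 7) = (-2040 + (4 - 1*(-15) - 4*0))*((-782 - 1*327) - 7) = (-2040 + (4 + 15 + 0))*((-782 - 327) - 7) = (-2040 + 19)*(-1109 - 7) = -2021*(-1116) = 2255436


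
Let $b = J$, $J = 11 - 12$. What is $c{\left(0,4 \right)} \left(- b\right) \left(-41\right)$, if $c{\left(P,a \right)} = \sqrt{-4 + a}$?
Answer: $0$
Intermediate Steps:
$J = -1$
$b = -1$
$c{\left(0,4 \right)} \left(- b\right) \left(-41\right) = \sqrt{-4 + 4} \left(\left(-1\right) \left(-1\right)\right) \left(-41\right) = \sqrt{0} \cdot 1 \left(-41\right) = 0 \cdot 1 \left(-41\right) = 0 \left(-41\right) = 0$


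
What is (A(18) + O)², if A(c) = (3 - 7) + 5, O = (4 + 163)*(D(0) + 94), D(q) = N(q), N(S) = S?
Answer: 246458601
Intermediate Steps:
D(q) = q
O = 15698 (O = (4 + 163)*(0 + 94) = 167*94 = 15698)
A(c) = 1 (A(c) = -4 + 5 = 1)
(A(18) + O)² = (1 + 15698)² = 15699² = 246458601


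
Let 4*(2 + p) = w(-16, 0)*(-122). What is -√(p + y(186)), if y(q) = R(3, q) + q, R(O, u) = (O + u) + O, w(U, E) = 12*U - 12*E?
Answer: -2*√1558 ≈ -78.943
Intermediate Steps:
w(U, E) = -12*E + 12*U
R(O, u) = u + 2*O
y(q) = 6 + 2*q (y(q) = (q + 2*3) + q = (q + 6) + q = (6 + q) + q = 6 + 2*q)
p = 5854 (p = -2 + ((-12*0 + 12*(-16))*(-122))/4 = -2 + ((0 - 192)*(-122))/4 = -2 + (-192*(-122))/4 = -2 + (¼)*23424 = -2 + 5856 = 5854)
-√(p + y(186)) = -√(5854 + (6 + 2*186)) = -√(5854 + (6 + 372)) = -√(5854 + 378) = -√6232 = -2*√1558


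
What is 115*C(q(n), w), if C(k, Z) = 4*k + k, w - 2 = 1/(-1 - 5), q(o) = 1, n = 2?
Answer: 575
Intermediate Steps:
w = 11/6 (w = 2 + 1/(-1 - 5) = 2 + 1/(-6) = 2 - ⅙ = 11/6 ≈ 1.8333)
C(k, Z) = 5*k
115*C(q(n), w) = 115*(5*1) = 115*5 = 575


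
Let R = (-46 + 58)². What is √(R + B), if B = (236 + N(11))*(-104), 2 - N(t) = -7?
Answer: 2*I*√6334 ≈ 159.17*I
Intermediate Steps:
N(t) = 9 (N(t) = 2 - 1*(-7) = 2 + 7 = 9)
R = 144 (R = 12² = 144)
B = -25480 (B = (236 + 9)*(-104) = 245*(-104) = -25480)
√(R + B) = √(144 - 25480) = √(-25336) = 2*I*√6334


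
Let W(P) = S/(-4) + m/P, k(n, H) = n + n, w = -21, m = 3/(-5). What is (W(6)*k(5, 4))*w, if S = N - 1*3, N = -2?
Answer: -483/2 ≈ -241.50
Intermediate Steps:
m = -⅗ (m = 3*(-⅕) = -⅗ ≈ -0.60000)
k(n, H) = 2*n
S = -5 (S = -2 - 1*3 = -2 - 3 = -5)
W(P) = 5/4 - 3/(5*P) (W(P) = -5/(-4) - 3/(5*P) = -5*(-¼) - 3/(5*P) = 5/4 - 3/(5*P))
(W(6)*k(5, 4))*w = (((1/20)*(-12 + 25*6)/6)*(2*5))*(-21) = (((1/20)*(⅙)*(-12 + 150))*10)*(-21) = (((1/20)*(⅙)*138)*10)*(-21) = ((23/20)*10)*(-21) = (23/2)*(-21) = -483/2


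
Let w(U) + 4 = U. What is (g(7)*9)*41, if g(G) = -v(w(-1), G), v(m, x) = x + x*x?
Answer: -20664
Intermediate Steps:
w(U) = -4 + U
v(m, x) = x + x²
g(G) = -G*(1 + G)
(g(7)*9)*41 = (-1*7*(1 + 7)*9)*41 = (-1*7*8*9)*41 = -56*9*41 = -504*41 = -20664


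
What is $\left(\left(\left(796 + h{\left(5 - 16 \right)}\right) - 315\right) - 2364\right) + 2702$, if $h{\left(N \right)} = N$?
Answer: $808$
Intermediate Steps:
$\left(\left(\left(796 + h{\left(5 - 16 \right)}\right) - 315\right) - 2364\right) + 2702 = \left(\left(\left(796 + \left(5 - 16\right)\right) - 315\right) - 2364\right) + 2702 = \left(\left(\left(796 - 11\right) - 315\right) - 2364\right) + 2702 = \left(\left(785 - 315\right) - 2364\right) + 2702 = \left(470 - 2364\right) + 2702 = -1894 + 2702 = 808$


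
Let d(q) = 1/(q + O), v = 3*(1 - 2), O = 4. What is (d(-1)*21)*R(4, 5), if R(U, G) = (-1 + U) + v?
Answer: 0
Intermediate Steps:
v = -3 (v = 3*(-1) = -3)
R(U, G) = -4 + U (R(U, G) = (-1 + U) - 3 = -4 + U)
d(q) = 1/(4 + q) (d(q) = 1/(q + 4) = 1/(4 + q))
(d(-1)*21)*R(4, 5) = (21/(4 - 1))*(-4 + 4) = (21/3)*0 = ((1/3)*21)*0 = 7*0 = 0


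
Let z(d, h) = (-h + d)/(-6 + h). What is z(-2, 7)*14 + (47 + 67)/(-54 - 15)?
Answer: -2936/23 ≈ -127.65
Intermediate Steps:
z(d, h) = (d - h)/(-6 + h)
z(-2, 7)*14 + (47 + 67)/(-54 - 15) = ((-2 - 1*7)/(-6 + 7))*14 + (47 + 67)/(-54 - 15) = ((-2 - 7)/1)*14 + 114/(-69) = (1*(-9))*14 + 114*(-1/69) = -9*14 - 38/23 = -126 - 38/23 = -2936/23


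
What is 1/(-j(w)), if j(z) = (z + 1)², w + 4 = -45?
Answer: -1/2304 ≈ -0.00043403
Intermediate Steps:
w = -49 (w = -4 - 45 = -49)
j(z) = (1 + z)²
1/(-j(w)) = 1/(-(1 - 49)²) = 1/(-1*(-48)²) = 1/(-1*2304) = 1/(-2304) = -1/2304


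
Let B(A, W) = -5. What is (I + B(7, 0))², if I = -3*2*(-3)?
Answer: 169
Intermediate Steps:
I = 18 (I = -6*(-3) = 18)
(I + B(7, 0))² = (18 - 5)² = 13² = 169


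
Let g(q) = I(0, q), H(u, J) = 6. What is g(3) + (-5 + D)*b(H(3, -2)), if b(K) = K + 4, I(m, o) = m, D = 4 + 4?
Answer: 30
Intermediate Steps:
D = 8
g(q) = 0
b(K) = 4 + K
g(3) + (-5 + D)*b(H(3, -2)) = 0 + (-5 + 8)*(4 + 6) = 0 + 3*10 = 0 + 30 = 30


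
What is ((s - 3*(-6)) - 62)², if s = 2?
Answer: 1764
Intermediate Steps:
((s - 3*(-6)) - 62)² = ((2 - 3*(-6)) - 62)² = ((2 + 18) - 62)² = (20 - 62)² = (-42)² = 1764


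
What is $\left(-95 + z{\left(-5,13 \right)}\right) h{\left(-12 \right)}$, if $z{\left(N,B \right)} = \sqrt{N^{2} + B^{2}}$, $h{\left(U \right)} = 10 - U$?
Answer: $-2090 + 22 \sqrt{194} \approx -1783.6$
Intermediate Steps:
$z{\left(N,B \right)} = \sqrt{B^{2} + N^{2}}$
$\left(-95 + z{\left(-5,13 \right)}\right) h{\left(-12 \right)} = \left(-95 + \sqrt{13^{2} + \left(-5\right)^{2}}\right) \left(10 - -12\right) = \left(-95 + \sqrt{169 + 25}\right) \left(10 + 12\right) = \left(-95 + \sqrt{194}\right) 22 = -2090 + 22 \sqrt{194}$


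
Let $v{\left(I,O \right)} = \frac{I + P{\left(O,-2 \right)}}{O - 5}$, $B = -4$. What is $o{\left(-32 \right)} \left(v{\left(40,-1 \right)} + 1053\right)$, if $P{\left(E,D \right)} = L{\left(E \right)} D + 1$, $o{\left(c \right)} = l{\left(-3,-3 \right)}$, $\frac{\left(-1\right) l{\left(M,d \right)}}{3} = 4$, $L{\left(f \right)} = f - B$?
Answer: $-12566$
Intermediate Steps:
$L{\left(f \right)} = 4 + f$ ($L{\left(f \right)} = f - -4 = f + 4 = 4 + f$)
$l{\left(M,d \right)} = -12$ ($l{\left(M,d \right)} = \left(-3\right) 4 = -12$)
$o{\left(c \right)} = -12$
$P{\left(E,D \right)} = 1 + D \left(4 + E\right)$ ($P{\left(E,D \right)} = \left(4 + E\right) D + 1 = D \left(4 + E\right) + 1 = 1 + D \left(4 + E\right)$)
$v{\left(I,O \right)} = \frac{-7 + I - 2 O}{-5 + O}$ ($v{\left(I,O \right)} = \frac{I - \left(-1 + 2 \left(4 + O\right)\right)}{O - 5} = \frac{I + \left(1 - \left(8 + 2 O\right)\right)}{-5 + O} = \frac{I - \left(7 + 2 O\right)}{-5 + O} = \frac{-7 + I - 2 O}{-5 + O}$)
$o{\left(-32 \right)} \left(v{\left(40,-1 \right)} + 1053\right) = - 12 \left(\frac{-7 + 40 - -2}{-5 - 1} + 1053\right) = - 12 \left(\frac{-7 + 40 + 2}{-6} + 1053\right) = - 12 \left(\left(- \frac{1}{6}\right) 35 + 1053\right) = - 12 \left(- \frac{35}{6} + 1053\right) = \left(-12\right) \frac{6283}{6} = -12566$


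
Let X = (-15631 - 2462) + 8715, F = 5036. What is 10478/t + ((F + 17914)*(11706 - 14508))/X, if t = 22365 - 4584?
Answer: 63528970588/9263901 ≈ 6857.7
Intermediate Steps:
X = -9378 (X = -18093 + 8715 = -9378)
t = 17781
10478/t + ((F + 17914)*(11706 - 14508))/X = 10478/17781 + ((5036 + 17914)*(11706 - 14508))/(-9378) = 10478*(1/17781) + (22950*(-2802))*(-1/9378) = 10478/17781 - 64305900*(-1/9378) = 10478/17781 + 3572550/521 = 63528970588/9263901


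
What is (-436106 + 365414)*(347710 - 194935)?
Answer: -10799970300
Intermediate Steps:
(-436106 + 365414)*(347710 - 194935) = -70692*152775 = -10799970300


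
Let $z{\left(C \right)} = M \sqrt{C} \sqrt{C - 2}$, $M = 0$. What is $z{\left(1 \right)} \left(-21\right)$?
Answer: $0$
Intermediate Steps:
$z{\left(C \right)} = 0$ ($z{\left(C \right)} = 0 \sqrt{C} \sqrt{C - 2} = 0 \sqrt{-2 + C} = 0$)
$z{\left(1 \right)} \left(-21\right) = 0 \left(-21\right) = 0$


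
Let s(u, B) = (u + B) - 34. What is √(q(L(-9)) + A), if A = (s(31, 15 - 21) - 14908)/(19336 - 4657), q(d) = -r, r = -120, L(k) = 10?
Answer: √58135597/699 ≈ 10.908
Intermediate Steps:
s(u, B) = -34 + B + u (s(u, B) = (B + u) - 34 = -34 + B + u)
q(d) = 120 (q(d) = -1*(-120) = 120)
A = -2131/2097 (A = ((-34 + (15 - 21) + 31) - 14908)/(19336 - 4657) = ((-34 - 6 + 31) - 14908)/14679 = (-9 - 14908)*(1/14679) = -14917*1/14679 = -2131/2097 ≈ -1.0162)
√(q(L(-9)) + A) = √(120 - 2131/2097) = √(249509/2097) = √58135597/699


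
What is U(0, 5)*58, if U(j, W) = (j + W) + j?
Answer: 290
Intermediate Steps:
U(j, W) = W + 2*j (U(j, W) = (W + j) + j = W + 2*j)
U(0, 5)*58 = (5 + 2*0)*58 = (5 + 0)*58 = 5*58 = 290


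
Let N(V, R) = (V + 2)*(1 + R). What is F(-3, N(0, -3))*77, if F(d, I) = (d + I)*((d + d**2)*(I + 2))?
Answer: 6468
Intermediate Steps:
N(V, R) = (1 + R)*(2 + V) (N(V, R) = (2 + V)*(1 + R) = (1 + R)*(2 + V))
F(d, I) = (2 + I)*(I + d)*(d + d**2) (F(d, I) = (I + d)*((d + d**2)*(2 + I)) = (I + d)*((2 + I)*(d + d**2)) = (2 + I)*(I + d)*(d + d**2))
F(-3, N(0, -3))*77 = -3*((2 + 0 + 2*(-3) - 3*0)**2 + 2*(2 + 0 + 2*(-3) - 3*0) + 2*(-3) + 2*(-3)**2 + (2 + 0 + 2*(-3) - 3*0)*(-3)**2 - 3*(2 + 0 + 2*(-3) - 3*0)**2 + 3*(2 + 0 + 2*(-3) - 3*0)*(-3))*77 = -3*((2 + 0 - 6 + 0)**2 + 2*(2 + 0 - 6 + 0) - 6 + 2*9 + (2 + 0 - 6 + 0)*9 - 3*(2 + 0 - 6 + 0)**2 + 3*(2 + 0 - 6 + 0)*(-3))*77 = -3*((-4)**2 + 2*(-4) - 6 + 18 - 4*9 - 3*(-4)**2 + 3*(-4)*(-3))*77 = -3*(16 - 8 - 6 + 18 - 36 - 3*16 + 36)*77 = -3*(16 - 8 - 6 + 18 - 36 - 48 + 36)*77 = -3*(-28)*77 = 84*77 = 6468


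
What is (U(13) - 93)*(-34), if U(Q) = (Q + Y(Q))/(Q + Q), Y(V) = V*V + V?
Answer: 2907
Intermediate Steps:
Y(V) = V + V² (Y(V) = V² + V = V + V²)
U(Q) = (Q + Q*(1 + Q))/(2*Q) (U(Q) = (Q + Q*(1 + Q))/(Q + Q) = (Q + Q*(1 + Q))/((2*Q)) = (Q + Q*(1 + Q))*(1/(2*Q)) = (Q + Q*(1 + Q))/(2*Q))
(U(13) - 93)*(-34) = ((1 + (½)*13) - 93)*(-34) = ((1 + 13/2) - 93)*(-34) = (15/2 - 93)*(-34) = -171/2*(-34) = 2907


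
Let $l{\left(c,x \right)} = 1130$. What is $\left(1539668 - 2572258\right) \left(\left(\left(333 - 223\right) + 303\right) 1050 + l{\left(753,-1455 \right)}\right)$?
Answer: $-448949480200$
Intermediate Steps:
$\left(1539668 - 2572258\right) \left(\left(\left(333 - 223\right) + 303\right) 1050 + l{\left(753,-1455 \right)}\right) = \left(1539668 - 2572258\right) \left(\left(\left(333 - 223\right) + 303\right) 1050 + 1130\right) = - 1032590 \left(\left(\left(333 - 223\right) + 303\right) 1050 + 1130\right) = - 1032590 \left(\left(110 + 303\right) 1050 + 1130\right) = - 1032590 \left(413 \cdot 1050 + 1130\right) = - 1032590 \left(433650 + 1130\right) = \left(-1032590\right) 434780 = -448949480200$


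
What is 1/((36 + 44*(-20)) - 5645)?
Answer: -1/6489 ≈ -0.00015411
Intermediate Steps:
1/((36 + 44*(-20)) - 5645) = 1/((36 - 880) - 5645) = 1/(-844 - 5645) = 1/(-6489) = -1/6489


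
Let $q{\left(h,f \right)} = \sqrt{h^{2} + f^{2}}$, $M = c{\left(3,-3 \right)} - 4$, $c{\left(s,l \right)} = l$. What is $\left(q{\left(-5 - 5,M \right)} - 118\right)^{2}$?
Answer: $\left(118 - \sqrt{149}\right)^{2} \approx 11192.0$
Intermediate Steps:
$M = -7$ ($M = -3 - 4 = -7$)
$q{\left(h,f \right)} = \sqrt{f^{2} + h^{2}}$
$\left(q{\left(-5 - 5,M \right)} - 118\right)^{2} = \left(\sqrt{\left(-7\right)^{2} + \left(-5 - 5\right)^{2}} - 118\right)^{2} = \left(\sqrt{49 + \left(-5 - 5\right)^{2}} - 118\right)^{2} = \left(\sqrt{49 + \left(-10\right)^{2}} - 118\right)^{2} = \left(\sqrt{49 + 100} - 118\right)^{2} = \left(\sqrt{149} - 118\right)^{2} = \left(-118 + \sqrt{149}\right)^{2}$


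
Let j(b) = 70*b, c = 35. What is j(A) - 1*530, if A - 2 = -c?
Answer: -2840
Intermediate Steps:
A = -33 (A = 2 - 1*35 = 2 - 35 = -33)
j(A) - 1*530 = 70*(-33) - 1*530 = -2310 - 530 = -2840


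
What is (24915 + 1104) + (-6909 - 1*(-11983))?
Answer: 31093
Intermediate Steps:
(24915 + 1104) + (-6909 - 1*(-11983)) = 26019 + (-6909 + 11983) = 26019 + 5074 = 31093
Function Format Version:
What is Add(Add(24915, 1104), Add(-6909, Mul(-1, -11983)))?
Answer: 31093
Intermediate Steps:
Add(Add(24915, 1104), Add(-6909, Mul(-1, -11983))) = Add(26019, Add(-6909, 11983)) = Add(26019, 5074) = 31093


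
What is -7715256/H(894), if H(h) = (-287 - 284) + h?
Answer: -7715256/323 ≈ -23886.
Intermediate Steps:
H(h) = -571 + h
-7715256/H(894) = -7715256/(-571 + 894) = -7715256/323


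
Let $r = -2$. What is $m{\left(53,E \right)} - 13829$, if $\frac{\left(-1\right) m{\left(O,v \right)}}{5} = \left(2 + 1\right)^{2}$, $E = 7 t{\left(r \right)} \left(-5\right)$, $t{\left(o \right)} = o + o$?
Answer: $-13874$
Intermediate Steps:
$t{\left(o \right)} = 2 o$
$E = 140$ ($E = 7 \cdot 2 \left(-2\right) \left(-5\right) = 7 \left(-4\right) \left(-5\right) = \left(-28\right) \left(-5\right) = 140$)
$m{\left(O,v \right)} = -45$ ($m{\left(O,v \right)} = - 5 \left(2 + 1\right)^{2} = - 5 \cdot 3^{2} = \left(-5\right) 9 = -45$)
$m{\left(53,E \right)} - 13829 = -45 - 13829 = -13874$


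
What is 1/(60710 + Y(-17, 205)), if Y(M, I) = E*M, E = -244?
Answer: 1/64858 ≈ 1.5418e-5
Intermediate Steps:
Y(M, I) = -244*M
1/(60710 + Y(-17, 205)) = 1/(60710 - 244*(-17)) = 1/(60710 + 4148) = 1/64858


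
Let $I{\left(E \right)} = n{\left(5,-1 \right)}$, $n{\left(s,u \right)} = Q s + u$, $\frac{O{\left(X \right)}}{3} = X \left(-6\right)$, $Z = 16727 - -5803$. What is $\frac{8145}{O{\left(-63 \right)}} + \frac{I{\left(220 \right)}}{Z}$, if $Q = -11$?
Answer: $\frac{3397099}{473130} \approx 7.1801$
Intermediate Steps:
$Z = 22530$ ($Z = 16727 + 5803 = 22530$)
$O{\left(X \right)} = - 18 X$ ($O{\left(X \right)} = 3 X \left(-6\right) = 3 \left(- 6 X\right) = - 18 X$)
$n{\left(s,u \right)} = u - 11 s$ ($n{\left(s,u \right)} = - 11 s + u = u - 11 s$)
$I{\left(E \right)} = -56$ ($I{\left(E \right)} = -1 - 55 = -56$)
$\frac{8145}{O{\left(-63 \right)}} + \frac{I{\left(220 \right)}}{Z} = \frac{8145}{\left(-18\right) \left(-63\right)} - \frac{56}{22530} = \frac{8145}{1134} - \frac{28}{11265} = 8145 \cdot \frac{1}{1134} - \frac{28}{11265} = \frac{905}{126} - \frac{28}{11265} = \frac{3397099}{473130}$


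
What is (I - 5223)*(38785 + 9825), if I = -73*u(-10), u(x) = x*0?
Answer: -253890030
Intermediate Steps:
u(x) = 0
I = 0 (I = -73*0 = 0)
(I - 5223)*(38785 + 9825) = (0 - 5223)*(38785 + 9825) = -5223*48610 = -253890030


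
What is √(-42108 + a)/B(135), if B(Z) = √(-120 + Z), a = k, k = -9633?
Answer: I*√86235/5 ≈ 58.732*I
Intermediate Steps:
a = -9633
√(-42108 + a)/B(135) = √(-42108 - 9633)/(√(-120 + 135)) = √(-51741)/(√15) = (3*I*√5749)*(√15/15) = I*√86235/5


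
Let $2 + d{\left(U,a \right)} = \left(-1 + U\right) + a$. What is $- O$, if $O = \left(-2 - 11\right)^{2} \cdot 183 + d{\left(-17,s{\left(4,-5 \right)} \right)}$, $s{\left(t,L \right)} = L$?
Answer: $-30902$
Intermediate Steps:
$d{\left(U,a \right)} = -3 + U + a$ ($d{\left(U,a \right)} = -2 + \left(\left(-1 + U\right) + a\right) = -2 + \left(-1 + U + a\right) = -3 + U + a$)
$O = 30902$ ($O = \left(-2 - 11\right)^{2} \cdot 183 - 25 = \left(-13\right)^{2} \cdot 183 - 25 = 169 \cdot 183 - 25 = 30927 - 25 = 30902$)
$- O = \left(-1\right) 30902 = -30902$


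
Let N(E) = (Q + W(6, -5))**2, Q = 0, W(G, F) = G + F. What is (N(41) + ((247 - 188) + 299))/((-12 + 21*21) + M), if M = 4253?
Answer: 359/4682 ≈ 0.076677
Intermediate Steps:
W(G, F) = F + G
N(E) = 1 (N(E) = (0 + (-5 + 6))**2 = (0 + 1)**2 = 1**2 = 1)
(N(41) + ((247 - 188) + 299))/((-12 + 21*21) + M) = (1 + ((247 - 188) + 299))/((-12 + 21*21) + 4253) = (1 + (59 + 299))/((-12 + 441) + 4253) = (1 + 358)/(429 + 4253) = 359/4682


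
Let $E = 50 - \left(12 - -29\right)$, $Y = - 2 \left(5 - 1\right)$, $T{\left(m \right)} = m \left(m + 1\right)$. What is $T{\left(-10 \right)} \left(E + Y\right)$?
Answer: $90$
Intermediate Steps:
$T{\left(m \right)} = m \left(1 + m\right)$
$Y = -8$ ($Y = \left(-2\right) 4 = -8$)
$E = 9$ ($E = 50 - \left(12 + 29\right) = 50 - 41 = 9$)
$T{\left(-10 \right)} \left(E + Y\right) = - 10 \left(1 - 10\right) \left(9 - 8\right) = \left(-10\right) \left(-9\right) 1 = 90 \cdot 1 = 90$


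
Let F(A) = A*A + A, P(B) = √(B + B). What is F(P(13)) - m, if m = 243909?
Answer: -243883 + √26 ≈ -2.4388e+5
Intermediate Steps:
P(B) = √2*√B (P(B) = √(2*B) = √2*√B)
F(A) = A + A² (F(A) = A² + A = A + A²)
F(P(13)) - m = (√2*√13)*(1 + √2*√13) - 1*243909 = √26*(1 + √26) - 243909 = -243909 + √26*(1 + √26)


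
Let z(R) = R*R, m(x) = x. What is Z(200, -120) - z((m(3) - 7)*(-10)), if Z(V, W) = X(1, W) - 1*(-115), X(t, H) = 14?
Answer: -1471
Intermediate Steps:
Z(V, W) = 129 (Z(V, W) = 14 - 1*(-115) = 14 + 115 = 129)
z(R) = R**2
Z(200, -120) - z((m(3) - 7)*(-10)) = 129 - ((3 - 7)*(-10))**2 = 129 - (-4*(-10))**2 = 129 - 1*40**2 = 129 - 1*1600 = 129 - 1600 = -1471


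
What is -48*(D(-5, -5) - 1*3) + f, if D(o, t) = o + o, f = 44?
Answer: 668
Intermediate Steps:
D(o, t) = 2*o
-48*(D(-5, -5) - 1*3) + f = -48*(2*(-5) - 1*3) + 44 = -48*(-10 - 3) + 44 = -48*(-13) + 44 = 624 + 44 = 668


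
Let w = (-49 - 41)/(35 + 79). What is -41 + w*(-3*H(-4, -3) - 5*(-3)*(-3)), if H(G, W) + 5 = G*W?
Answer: 211/19 ≈ 11.105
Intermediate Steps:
H(G, W) = -5 + G*W
w = -15/19 (w = -90/114 = -90*1/114 = -15/19 ≈ -0.78947)
-41 + w*(-3*H(-4, -3) - 5*(-3)*(-3)) = -41 - 15*(-3*(-5 - 4*(-3)) - 5*(-3)*(-3))/19 = -41 - 15*(-3*(-5 + 12) + 15*(-3))/19 = -41 - 15*(-3*7 - 45)/19 = -41 - 15*(-21 - 45)/19 = -41 - 15/19*(-66) = -41 + 990/19 = 211/19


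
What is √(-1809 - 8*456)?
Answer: I*√5457 ≈ 73.871*I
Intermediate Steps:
√(-1809 - 8*456) = √(-1809 - 3648) = √(-5457) = I*√5457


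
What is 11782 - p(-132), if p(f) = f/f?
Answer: 11781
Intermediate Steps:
p(f) = 1
11782 - p(-132) = 11782 - 1*1 = 11782 - 1 = 11781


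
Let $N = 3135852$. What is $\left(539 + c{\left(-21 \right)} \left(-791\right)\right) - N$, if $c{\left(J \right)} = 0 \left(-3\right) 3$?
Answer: $-3135313$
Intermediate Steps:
$c{\left(J \right)} = 0$ ($c{\left(J \right)} = 0 \cdot 3 = 0$)
$\left(539 + c{\left(-21 \right)} \left(-791\right)\right) - N = \left(539 + 0 \left(-791\right)\right) - 3135852 = \left(539 + 0\right) - 3135852 = 539 - 3135852 = -3135313$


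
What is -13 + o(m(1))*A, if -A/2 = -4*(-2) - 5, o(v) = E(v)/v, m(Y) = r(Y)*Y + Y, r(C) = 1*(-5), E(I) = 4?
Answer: -7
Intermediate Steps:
r(C) = -5
m(Y) = -4*Y (m(Y) = -5*Y + Y = -4*Y)
o(v) = 4/v
A = -6 (A = -2*(-4*(-2) - 5) = -2*(8 - 5) = -2*3 = -6)
-13 + o(m(1))*A = -13 + (4/((-4*1)))*(-6) = -13 + (4/(-4))*(-6) = -13 + (4*(-¼))*(-6) = -13 - 1*(-6) = -13 + 6 = -7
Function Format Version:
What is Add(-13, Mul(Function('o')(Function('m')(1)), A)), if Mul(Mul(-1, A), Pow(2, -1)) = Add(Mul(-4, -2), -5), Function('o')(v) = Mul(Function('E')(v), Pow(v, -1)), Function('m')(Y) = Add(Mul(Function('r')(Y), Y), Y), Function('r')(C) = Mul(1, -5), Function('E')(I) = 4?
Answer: -7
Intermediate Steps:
Function('r')(C) = -5
Function('m')(Y) = Mul(-4, Y) (Function('m')(Y) = Add(Mul(-5, Y), Y) = Mul(-4, Y))
Function('o')(v) = Mul(4, Pow(v, -1))
A = -6 (A = Mul(-2, Add(Mul(-4, -2), -5)) = Mul(-2, Add(8, -5)) = Mul(-2, 3) = -6)
Add(-13, Mul(Function('o')(Function('m')(1)), A)) = Add(-13, Mul(Mul(4, Pow(Mul(-4, 1), -1)), -6)) = Add(-13, Mul(Mul(4, Pow(-4, -1)), -6)) = Add(-13, Mul(Mul(4, Rational(-1, 4)), -6)) = Add(-13, Mul(-1, -6)) = Add(-13, 6) = -7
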